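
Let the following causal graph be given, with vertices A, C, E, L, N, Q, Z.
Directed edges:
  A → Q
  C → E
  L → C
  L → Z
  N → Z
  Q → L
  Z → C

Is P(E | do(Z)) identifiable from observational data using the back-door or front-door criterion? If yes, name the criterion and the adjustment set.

desc(Z)\{Z}={C,E}; candidates ⊆ {A,L,N,Q}.
size 0: {}; under {} Z still reaches {A,C,E,L,N,Q} ∋ E.
{L}: Z⊥E given {L} in G with Z→· removed — back-door holds.
P(E|do(Z)) = Σ_{L} P(E|Z,L)·P(L).

P(E|do(Z)): backdoor, adjust for {L}.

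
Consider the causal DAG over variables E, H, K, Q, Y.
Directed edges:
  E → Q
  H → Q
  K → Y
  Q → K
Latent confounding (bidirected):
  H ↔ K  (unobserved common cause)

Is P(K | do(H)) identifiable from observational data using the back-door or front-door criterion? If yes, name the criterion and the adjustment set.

desc(H)\{H}={K,Q,Y}; candidates ⊆ {E}.
H↔K: latent back-door arc(s) into H.
size 0: {}; under {} H still reaches {K,Y} ∋ K.
size 1: {E}; under {E} H still reaches {K,Y} ∋ K.
H↔K cannot be blocked by any observed set — no back-door set.
{Q}: (i) intercepts every directed H→K path; (ii) no back-door H→{Q}; (iii) {H} blocks every back-door {Q}→K. Front-door holds.
P(K|do(H)) = Σ_{Q} P(Q|H) Σ_{H'} P(K|Q,H')P(H').

P(K|do(H)): frontdoor, adjust for {Q}.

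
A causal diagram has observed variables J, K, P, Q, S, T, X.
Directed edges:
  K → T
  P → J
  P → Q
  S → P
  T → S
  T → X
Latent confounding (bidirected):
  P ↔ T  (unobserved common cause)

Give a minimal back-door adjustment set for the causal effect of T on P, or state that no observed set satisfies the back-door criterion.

desc(T)\{T}={J,P,Q,S,X}; candidates ⊆ {K}.
T↔P: latent back-door arc(s) into T.
size 0: {}; under {} T still reaches {J,K,P,Q} ∋ P.
size 1: {K}; under {K} T still reaches {J,P,Q} ∋ P.
T↔P cannot be blocked by any observed set — no back-door set.

T→P: no observed back-door set.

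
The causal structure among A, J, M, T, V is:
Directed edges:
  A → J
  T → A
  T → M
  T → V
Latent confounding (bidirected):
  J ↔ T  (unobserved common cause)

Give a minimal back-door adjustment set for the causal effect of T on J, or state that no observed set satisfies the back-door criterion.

T→J: no observed back-door set.

desc(T)\{T}={A,J,M,V}; candidates ⊆ {—}.
T↔J: latent back-door arc(s) into T.
size 0: {}; under {} T still reaches {J} ∋ J.
T↔J cannot be blocked by any observed set — no back-door set.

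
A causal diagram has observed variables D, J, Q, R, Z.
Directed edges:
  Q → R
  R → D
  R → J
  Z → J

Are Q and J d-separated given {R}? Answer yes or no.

Yes — Q ⊥ J | {R}.

Bayes-Ball from Q | {R} reaches ∅.
J ∉ reach(Q|{R}) ⇒ Q ⊥ J | {R}.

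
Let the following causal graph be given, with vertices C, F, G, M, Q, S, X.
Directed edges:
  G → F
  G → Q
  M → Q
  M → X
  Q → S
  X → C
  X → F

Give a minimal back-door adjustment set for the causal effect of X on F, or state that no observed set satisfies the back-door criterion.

X→F: minimal back-door set ∅.

desc(X)\{X}={C,F}; candidates ⊆ {G,M,Q,S}.
∅: X⊥F given ∅ in G with X→· removed — back-door holds.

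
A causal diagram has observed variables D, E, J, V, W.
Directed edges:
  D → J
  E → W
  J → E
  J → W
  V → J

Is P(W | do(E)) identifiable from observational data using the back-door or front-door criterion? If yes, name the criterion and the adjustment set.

P(W|do(E)): backdoor, adjust for {J}.

desc(E)\{E}={W}; candidates ⊆ {D,J,V}.
size 0: {}; under {} E still reaches {D,J,V,W} ∋ W.
{J}: E⊥W given {J} in G with E→· removed — back-door holds.
P(W|do(E)) = Σ_{J} P(W|E,J)·P(J).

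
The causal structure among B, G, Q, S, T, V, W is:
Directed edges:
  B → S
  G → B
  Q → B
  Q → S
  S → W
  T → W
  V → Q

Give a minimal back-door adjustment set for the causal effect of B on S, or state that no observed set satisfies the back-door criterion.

B→S: minimal back-door set {Q}.

desc(B)\{B}={S,W}; candidates ⊆ {G,Q,T,V}.
size 0: {}; under {} B still reaches {G,Q,S,V,W} ∋ S.
{Q}: B⊥S given {Q} in G with B→· removed — back-door holds.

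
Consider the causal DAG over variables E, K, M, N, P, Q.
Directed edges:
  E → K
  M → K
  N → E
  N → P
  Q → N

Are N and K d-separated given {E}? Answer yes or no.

Bayes-Ball from N | {E} reaches {P,Q}.
K ∉ reach(N|{E}) ⇒ N ⊥ K | {E}.

Yes — N ⊥ K | {E}.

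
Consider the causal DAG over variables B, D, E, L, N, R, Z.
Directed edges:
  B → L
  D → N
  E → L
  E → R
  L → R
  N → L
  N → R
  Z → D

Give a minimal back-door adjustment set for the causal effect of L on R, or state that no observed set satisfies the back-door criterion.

L→R: minimal back-door set {E, N}.

desc(L)\{L}={R}; candidates ⊆ {B,D,E,N,Z}.
size 0: {}; under {} L still reaches {B,D,E,N,R,Z} ∋ R.
size 1: {B}, {D}, {E} …(+2); under {B} L still reaches {D,E,N,R,Z} ∋ R.
{E,N}: L⊥R given {E,N} in G with L→· removed — back-door holds.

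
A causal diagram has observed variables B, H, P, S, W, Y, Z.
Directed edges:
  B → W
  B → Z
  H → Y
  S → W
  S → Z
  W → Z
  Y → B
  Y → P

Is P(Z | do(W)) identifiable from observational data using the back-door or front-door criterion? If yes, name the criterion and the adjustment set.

desc(W)\{W}={Z}; candidates ⊆ {B,H,P,S,Y}.
size 0: {}; under {} W still reaches {B,H,P,S,Y,Z} ∋ Z.
size 1: {B}, {H}, {P} …(+2); under {B} W still reaches {S,Z} ∋ Z.
{B,S}: W⊥Z given {B,S} in G with W→· removed — back-door holds.
P(Z|do(W)) = Σ_{B,S} P(Z|W,B,S)·P(B,S).

P(Z|do(W)): backdoor, adjust for {B, S}.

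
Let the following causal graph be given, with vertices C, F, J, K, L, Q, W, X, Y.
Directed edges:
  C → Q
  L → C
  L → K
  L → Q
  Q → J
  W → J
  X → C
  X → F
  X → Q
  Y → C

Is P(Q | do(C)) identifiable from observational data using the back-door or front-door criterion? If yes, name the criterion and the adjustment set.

P(Q|do(C)): backdoor, adjust for {L, X}.

desc(C)\{C}={J,Q}; candidates ⊆ {F,K,L,W,X,Y}.
size 0: {}; under {} C still reaches {F,J,K,L,Q,X,Y} ∋ Q.
size 1: {F}, {K}, {L} …(+3); under {F} C still reaches {J,K,L,Q,X,Y} ∋ Q.
{L,X}: C⊥Q given {L,X} in G with C→· removed — back-door holds.
P(Q|do(C)) = Σ_{L,X} P(Q|C,L,X)·P(L,X).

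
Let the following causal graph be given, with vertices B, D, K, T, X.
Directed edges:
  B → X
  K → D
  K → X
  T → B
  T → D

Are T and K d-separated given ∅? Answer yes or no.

Yes — T ⊥ K | ∅.

Bayes-Ball from T | ∅ reaches {B,D,X}.
K ∉ reach(T|∅) ⇒ T ⊥ K | ∅.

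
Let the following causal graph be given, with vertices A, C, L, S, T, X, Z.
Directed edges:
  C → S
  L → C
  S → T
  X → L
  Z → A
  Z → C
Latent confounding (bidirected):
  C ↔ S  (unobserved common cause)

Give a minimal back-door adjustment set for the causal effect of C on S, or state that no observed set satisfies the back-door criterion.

C→S: no observed back-door set.

desc(C)\{C}={S,T}; candidates ⊆ {A,L,X,Z}.
C↔S: latent back-door arc(s) into C.
size 0: {}; under {} C still reaches {A,L,S,T,X,Z} ∋ S.
size 1: {A}, {L}, {X} …(+1); under {A} C still reaches {L,S,T,X,Z} ∋ S.
size 2: {A,L}, {A,X}, {A,Z} …(+3); under {A,L} C still reaches {S,T,Z} ∋ S.
C↔S cannot be blocked by any observed set — no back-door set.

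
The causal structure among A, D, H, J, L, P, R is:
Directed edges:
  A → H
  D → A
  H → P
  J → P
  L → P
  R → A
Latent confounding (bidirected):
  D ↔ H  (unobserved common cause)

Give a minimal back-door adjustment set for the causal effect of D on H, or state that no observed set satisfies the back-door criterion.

D→H: no observed back-door set.

desc(D)\{D}={A,H,P}; candidates ⊆ {J,L,R}.
D↔H: latent back-door arc(s) into D.
size 0: {}; under {} D still reaches {H,P} ∋ H.
size 1: {J}, {L}, {R}; under {J} D still reaches {H,P} ∋ H.
size 2: {J,L}, {J,R}, {L,R}; under {J,L} D still reaches {H,P} ∋ H.
D↔H cannot be blocked by any observed set — no back-door set.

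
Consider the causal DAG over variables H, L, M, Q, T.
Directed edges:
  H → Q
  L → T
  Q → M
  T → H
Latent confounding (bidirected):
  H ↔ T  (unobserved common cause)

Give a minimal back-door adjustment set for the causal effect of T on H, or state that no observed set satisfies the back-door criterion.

T→H: no observed back-door set.

desc(T)\{T}={H,M,Q}; candidates ⊆ {L}.
T↔H: latent back-door arc(s) into T.
size 0: {}; under {} T still reaches {H,L,M,Q} ∋ H.
size 1: {L}; under {L} T still reaches {H,M,Q} ∋ H.
T↔H cannot be blocked by any observed set — no back-door set.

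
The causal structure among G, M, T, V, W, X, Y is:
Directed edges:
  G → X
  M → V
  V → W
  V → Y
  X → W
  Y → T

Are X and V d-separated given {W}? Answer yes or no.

Bayes-Ball from X | {W} reaches {G,M,T,V,Y}.
V ∈ reach(X|{W}) ⇒ X ⊥̸ V | {W}.

No — X and V are d-connected given {W}.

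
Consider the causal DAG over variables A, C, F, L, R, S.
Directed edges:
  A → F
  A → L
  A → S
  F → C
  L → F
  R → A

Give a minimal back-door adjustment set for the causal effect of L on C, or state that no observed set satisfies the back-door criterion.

L→C: minimal back-door set {A}.

desc(L)\{L}={C,F}; candidates ⊆ {A,R,S}.
size 0: {}; under {} L still reaches {A,C,F,R,S} ∋ C.
{A}: L⊥C given {A} in G with L→· removed — back-door holds.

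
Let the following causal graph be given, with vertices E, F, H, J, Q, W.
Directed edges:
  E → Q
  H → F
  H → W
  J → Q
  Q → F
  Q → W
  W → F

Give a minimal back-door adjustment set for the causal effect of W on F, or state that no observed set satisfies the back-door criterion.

W→F: minimal back-door set {H, Q}.

desc(W)\{W}={F}; candidates ⊆ {E,H,J,Q}.
size 0: {}; under {} W still reaches {E,F,H,J,Q} ∋ F.
size 1: {E}, {H}, {J} …(+1); under {E} W still reaches {F,H,J,Q} ∋ F.
{H,Q}: W⊥F given {H,Q} in G with W→· removed — back-door holds.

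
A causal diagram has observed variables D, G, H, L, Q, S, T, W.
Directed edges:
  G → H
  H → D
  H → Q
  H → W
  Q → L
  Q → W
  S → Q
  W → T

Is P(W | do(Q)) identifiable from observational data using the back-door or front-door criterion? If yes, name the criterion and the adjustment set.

P(W|do(Q)): backdoor, adjust for {H}.

desc(Q)\{Q}={L,T,W}; candidates ⊆ {D,G,H,S}.
size 0: {}; under {} Q still reaches {D,G,H,S,T,W} ∋ W.
{H}: Q⊥W given {H} in G with Q→· removed — back-door holds.
P(W|do(Q)) = Σ_{H} P(W|Q,H)·P(H).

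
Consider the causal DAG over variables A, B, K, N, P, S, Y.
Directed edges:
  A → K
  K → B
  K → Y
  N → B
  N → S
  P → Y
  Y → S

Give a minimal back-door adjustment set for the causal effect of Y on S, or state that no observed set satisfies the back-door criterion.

desc(Y)\{Y}={S}; candidates ⊆ {A,B,K,N,P}.
∅: Y⊥S given ∅ in G with Y→· removed — back-door holds.

Y→S: minimal back-door set ∅.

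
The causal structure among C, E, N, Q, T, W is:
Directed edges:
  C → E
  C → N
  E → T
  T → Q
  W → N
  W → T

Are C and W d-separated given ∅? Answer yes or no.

Yes — C ⊥ W | ∅.

Bayes-Ball from C | ∅ reaches {E,N,Q,T}.
W ∉ reach(C|∅) ⇒ C ⊥ W | ∅.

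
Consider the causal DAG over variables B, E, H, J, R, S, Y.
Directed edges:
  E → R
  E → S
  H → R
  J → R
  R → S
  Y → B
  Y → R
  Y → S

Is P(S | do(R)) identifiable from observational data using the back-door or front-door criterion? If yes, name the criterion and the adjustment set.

P(S|do(R)): backdoor, adjust for {E, Y}.

desc(R)\{R}={S}; candidates ⊆ {B,E,H,J,Y}.
size 0: {}; under {} R still reaches {B,E,H,J,S,Y} ∋ S.
size 1: {B}, {E}, {H} …(+2); under {B} R still reaches {E,H,J,S,Y} ∋ S.
{E,Y}: R⊥S given {E,Y} in G with R→· removed — back-door holds.
P(S|do(R)) = Σ_{E,Y} P(S|R,E,Y)·P(E,Y).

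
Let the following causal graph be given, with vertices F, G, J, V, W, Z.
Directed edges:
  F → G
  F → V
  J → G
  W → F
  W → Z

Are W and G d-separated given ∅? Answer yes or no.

Bayes-Ball from W | ∅ reaches {F,G,V,Z}.
G ∈ reach(W|∅) ⇒ W ⊥̸ G | ∅.

No — W and G are d-connected given ∅.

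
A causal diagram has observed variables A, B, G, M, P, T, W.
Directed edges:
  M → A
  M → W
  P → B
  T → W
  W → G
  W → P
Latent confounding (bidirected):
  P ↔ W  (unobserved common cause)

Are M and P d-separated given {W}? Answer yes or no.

No — M and P are d-connected given {W}.

Bayes-Ball from M | {W} reaches {A,B,P,T}.
P ∈ reach(M|{W}) ⇒ M ⊥̸ P | {W}.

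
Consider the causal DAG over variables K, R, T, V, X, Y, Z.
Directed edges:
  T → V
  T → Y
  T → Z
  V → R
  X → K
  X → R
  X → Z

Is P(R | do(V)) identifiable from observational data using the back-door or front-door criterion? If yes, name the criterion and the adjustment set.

desc(V)\{V}={R}; candidates ⊆ {K,T,X,Y,Z}.
∅: V⊥R given ∅ in G with V→· removed — back-door holds.
P(R|do(V)) = P(R|V) — no adjustment needed.

P(R|do(V)): backdoor, adjust for ∅.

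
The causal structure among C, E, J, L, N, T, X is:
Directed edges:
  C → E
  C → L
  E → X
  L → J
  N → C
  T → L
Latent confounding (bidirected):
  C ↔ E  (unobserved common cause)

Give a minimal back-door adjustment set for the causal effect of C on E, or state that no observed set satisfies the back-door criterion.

C→E: no observed back-door set.

desc(C)\{C}={E,J,L,X}; candidates ⊆ {N,T}.
C↔E: latent back-door arc(s) into C.
size 0: {}; under {} C still reaches {E,N,X} ∋ E.
size 1: {N}, {T}; under {N} C still reaches {E,X} ∋ E.
size 2: {N,T}; under {N,T} C still reaches {E,X} ∋ E.
C↔E cannot be blocked by any observed set — no back-door set.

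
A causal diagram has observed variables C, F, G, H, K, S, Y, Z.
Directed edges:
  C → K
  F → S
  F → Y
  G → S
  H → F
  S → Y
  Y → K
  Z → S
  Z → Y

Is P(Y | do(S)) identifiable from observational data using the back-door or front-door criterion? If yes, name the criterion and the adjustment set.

desc(S)\{S}={K,Y}; candidates ⊆ {C,F,G,H,Z}.
size 0: {}; under {} S still reaches {F,G,H,K,Y,Z} ∋ Y.
size 1: {C}, {F}, {G} …(+2); under {C} S still reaches {F,G,H,K,Y,Z} ∋ Y.
{F,Z}: S⊥Y given {F,Z} in G with S→· removed — back-door holds.
P(Y|do(S)) = Σ_{F,Z} P(Y|S,F,Z)·P(F,Z).

P(Y|do(S)): backdoor, adjust for {F, Z}.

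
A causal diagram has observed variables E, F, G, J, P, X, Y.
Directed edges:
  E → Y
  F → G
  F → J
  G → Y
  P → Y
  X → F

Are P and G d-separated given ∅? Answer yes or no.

Yes — P ⊥ G | ∅.

Bayes-Ball from P | ∅ reaches {Y}.
G ∉ reach(P|∅) ⇒ P ⊥ G | ∅.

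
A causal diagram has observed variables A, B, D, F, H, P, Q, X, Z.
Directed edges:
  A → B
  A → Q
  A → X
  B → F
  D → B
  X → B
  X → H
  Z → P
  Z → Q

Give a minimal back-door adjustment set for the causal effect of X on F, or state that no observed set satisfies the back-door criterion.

desc(X)\{X}={B,F,H}; candidates ⊆ {A,D,P,Q,Z}.
size 0: {}; under {} X still reaches {A,B,F,Q} ∋ F.
{A}: X⊥F given {A} in G with X→· removed — back-door holds.

X→F: minimal back-door set {A}.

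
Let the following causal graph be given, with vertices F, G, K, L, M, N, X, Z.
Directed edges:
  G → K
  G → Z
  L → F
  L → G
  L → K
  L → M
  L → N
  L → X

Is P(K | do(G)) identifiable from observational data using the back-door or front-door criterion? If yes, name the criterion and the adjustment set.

P(K|do(G)): backdoor, adjust for {L}.

desc(G)\{G}={K,Z}; candidates ⊆ {F,L,M,N,X}.
size 0: {}; under {} G still reaches {F,K,L,M,N,X} ∋ K.
{L}: G⊥K given {L} in G with G→· removed — back-door holds.
P(K|do(G)) = Σ_{L} P(K|G,L)·P(L).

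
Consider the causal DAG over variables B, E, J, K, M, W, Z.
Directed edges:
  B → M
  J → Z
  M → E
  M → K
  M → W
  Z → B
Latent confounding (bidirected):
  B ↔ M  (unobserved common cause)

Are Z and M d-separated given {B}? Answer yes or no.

Bayes-Ball from Z | {B} reaches {E,J,K,M,W}.
M ∈ reach(Z|{B}) ⇒ Z ⊥̸ M | {B}.

No — Z and M are d-connected given {B}.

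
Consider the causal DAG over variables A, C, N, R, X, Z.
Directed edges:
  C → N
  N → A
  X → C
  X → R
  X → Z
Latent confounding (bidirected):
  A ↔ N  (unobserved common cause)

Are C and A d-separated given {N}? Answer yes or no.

No — C and A are d-connected given {N}.

Bayes-Ball from C | {N} reaches {A,R,X,Z}.
A ∈ reach(C|{N}) ⇒ C ⊥̸ A | {N}.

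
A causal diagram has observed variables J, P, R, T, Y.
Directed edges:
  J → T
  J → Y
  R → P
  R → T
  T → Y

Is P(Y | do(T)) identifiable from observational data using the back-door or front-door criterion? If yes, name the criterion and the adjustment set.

desc(T)\{T}={Y}; candidates ⊆ {J,P,R}.
size 0: {}; under {} T still reaches {J,P,R,Y} ∋ Y.
{J}: T⊥Y given {J} in G with T→· removed — back-door holds.
P(Y|do(T)) = Σ_{J} P(Y|T,J)·P(J).

P(Y|do(T)): backdoor, adjust for {J}.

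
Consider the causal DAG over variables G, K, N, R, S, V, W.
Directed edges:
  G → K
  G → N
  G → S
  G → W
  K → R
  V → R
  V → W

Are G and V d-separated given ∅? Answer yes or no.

Bayes-Ball from G | ∅ reaches {K,N,R,S,W}.
V ∉ reach(G|∅) ⇒ G ⊥ V | ∅.

Yes — G ⊥ V | ∅.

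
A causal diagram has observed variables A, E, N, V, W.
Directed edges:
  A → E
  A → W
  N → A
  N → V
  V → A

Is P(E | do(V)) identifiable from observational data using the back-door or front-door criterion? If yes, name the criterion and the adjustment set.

P(E|do(V)): backdoor, adjust for {N}.

desc(V)\{V}={A,E,W}; candidates ⊆ {N}.
size 0: {}; under {} V still reaches {A,E,N,W} ∋ E.
{N}: V⊥E given {N} in G with V→· removed — back-door holds.
P(E|do(V)) = Σ_{N} P(E|V,N)·P(N).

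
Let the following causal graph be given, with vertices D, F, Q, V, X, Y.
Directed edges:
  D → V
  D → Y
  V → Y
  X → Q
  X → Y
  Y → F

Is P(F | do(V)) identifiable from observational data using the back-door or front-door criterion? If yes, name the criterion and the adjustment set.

desc(V)\{V}={F,Y}; candidates ⊆ {D,Q,X}.
size 0: {}; under {} V still reaches {D,F,Y} ∋ F.
{D}: V⊥F given {D} in G with V→· removed — back-door holds.
P(F|do(V)) = Σ_{D} P(F|V,D)·P(D).

P(F|do(V)): backdoor, adjust for {D}.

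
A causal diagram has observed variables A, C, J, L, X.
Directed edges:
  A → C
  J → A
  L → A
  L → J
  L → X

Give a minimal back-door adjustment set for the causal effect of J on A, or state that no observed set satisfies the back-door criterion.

J→A: minimal back-door set {L}.

desc(J)\{J}={A,C}; candidates ⊆ {L,X}.
size 0: {}; under {} J still reaches {A,C,L,X} ∋ A.
{L}: J⊥A given {L} in G with J→· removed — back-door holds.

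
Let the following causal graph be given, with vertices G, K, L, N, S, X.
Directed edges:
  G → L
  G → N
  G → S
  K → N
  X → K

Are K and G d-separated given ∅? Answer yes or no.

Bayes-Ball from K | ∅ reaches {N,X}.
G ∉ reach(K|∅) ⇒ K ⊥ G | ∅.

Yes — K ⊥ G | ∅.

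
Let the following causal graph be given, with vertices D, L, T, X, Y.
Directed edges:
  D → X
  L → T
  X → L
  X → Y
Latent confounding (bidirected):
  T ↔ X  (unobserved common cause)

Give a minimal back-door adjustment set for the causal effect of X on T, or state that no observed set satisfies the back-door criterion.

desc(X)\{X}={L,T,Y}; candidates ⊆ {D}.
X↔T: latent back-door arc(s) into X.
size 0: {}; under {} X still reaches {D,T} ∋ T.
size 1: {D}; under {D} X still reaches {T} ∋ T.
X↔T cannot be blocked by any observed set — no back-door set.

X→T: no observed back-door set.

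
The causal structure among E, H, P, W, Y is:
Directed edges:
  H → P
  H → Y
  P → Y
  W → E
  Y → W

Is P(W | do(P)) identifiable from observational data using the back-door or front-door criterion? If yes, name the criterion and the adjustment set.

P(W|do(P)): backdoor, adjust for {H}.

desc(P)\{P}={E,W,Y}; candidates ⊆ {H}.
size 0: {}; under {} P still reaches {E,H,W,Y} ∋ W.
{H}: P⊥W given {H} in G with P→· removed — back-door holds.
P(W|do(P)) = Σ_{H} P(W|P,H)·P(H).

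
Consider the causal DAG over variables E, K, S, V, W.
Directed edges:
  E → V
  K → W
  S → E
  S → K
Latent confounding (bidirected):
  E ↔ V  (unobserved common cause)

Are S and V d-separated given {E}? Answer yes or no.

No — S and V are d-connected given {E}.

Bayes-Ball from S | {E} reaches {K,V,W}.
V ∈ reach(S|{E}) ⇒ S ⊥̸ V | {E}.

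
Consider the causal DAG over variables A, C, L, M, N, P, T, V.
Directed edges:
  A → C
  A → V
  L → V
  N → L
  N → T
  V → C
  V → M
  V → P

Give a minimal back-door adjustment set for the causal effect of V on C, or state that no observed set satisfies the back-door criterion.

desc(V)\{V}={C,M,P}; candidates ⊆ {A,L,N,T}.
size 0: {}; under {} V still reaches {A,C,L,N,T} ∋ C.
{A}: V⊥C given {A} in G with V→· removed — back-door holds.

V→C: minimal back-door set {A}.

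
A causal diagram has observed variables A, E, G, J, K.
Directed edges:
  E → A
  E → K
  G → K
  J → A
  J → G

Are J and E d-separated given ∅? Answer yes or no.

Yes — J ⊥ E | ∅.

Bayes-Ball from J | ∅ reaches {A,G,K}.
E ∉ reach(J|∅) ⇒ J ⊥ E | ∅.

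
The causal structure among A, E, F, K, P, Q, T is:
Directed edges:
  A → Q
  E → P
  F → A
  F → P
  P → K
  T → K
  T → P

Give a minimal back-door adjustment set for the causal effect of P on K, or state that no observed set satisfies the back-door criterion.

desc(P)\{P}={K}; candidates ⊆ {A,E,F,Q,T}.
size 0: {}; under {} P still reaches {A,E,F,K,Q,T} ∋ K.
{T}: P⊥K given {T} in G with P→· removed — back-door holds.

P→K: minimal back-door set {T}.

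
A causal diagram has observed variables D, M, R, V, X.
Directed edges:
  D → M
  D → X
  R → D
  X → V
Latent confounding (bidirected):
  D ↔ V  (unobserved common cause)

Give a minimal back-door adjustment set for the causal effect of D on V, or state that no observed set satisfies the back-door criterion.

D→V: no observed back-door set.

desc(D)\{D}={M,V,X}; candidates ⊆ {R}.
D↔V: latent back-door arc(s) into D.
size 0: {}; under {} D still reaches {R,V} ∋ V.
size 1: {R}; under {R} D still reaches {V} ∋ V.
D↔V cannot be blocked by any observed set — no back-door set.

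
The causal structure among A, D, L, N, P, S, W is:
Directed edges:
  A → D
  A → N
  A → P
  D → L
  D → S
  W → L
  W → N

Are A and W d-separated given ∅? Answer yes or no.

Bayes-Ball from A | ∅ reaches {D,L,N,P,S}.
W ∉ reach(A|∅) ⇒ A ⊥ W | ∅.

Yes — A ⊥ W | ∅.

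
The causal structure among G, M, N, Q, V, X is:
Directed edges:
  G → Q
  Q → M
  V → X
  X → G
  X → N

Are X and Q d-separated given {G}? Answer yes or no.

Yes — X ⊥ Q | {G}.

Bayes-Ball from X | {G} reaches {N,V}.
Q ∉ reach(X|{G}) ⇒ X ⊥ Q | {G}.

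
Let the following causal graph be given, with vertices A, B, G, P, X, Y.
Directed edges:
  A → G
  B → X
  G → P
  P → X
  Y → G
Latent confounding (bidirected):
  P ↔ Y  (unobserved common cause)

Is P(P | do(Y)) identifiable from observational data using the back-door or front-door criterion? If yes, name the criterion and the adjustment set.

P(P|do(Y)): frontdoor, adjust for {G}.

desc(Y)\{Y}={G,P,X}; candidates ⊆ {A,B}.
Y↔P: latent back-door arc(s) into Y.
size 0: {}; under {} Y still reaches {P,X} ∋ P.
size 1: {A}, {B}; under {A} Y still reaches {P,X} ∋ P.
size 2: {A,B}; under {A,B} Y still reaches {P,X} ∋ P.
Y↔P cannot be blocked by any observed set — no back-door set.
{G}: (i) intercepts every directed Y→P path; (ii) no back-door Y→{G}; (iii) {Y} blocks every back-door {G}→P. Front-door holds.
P(P|do(Y)) = Σ_{G} P(G|Y) Σ_{Y'} P(P|G,Y')P(Y').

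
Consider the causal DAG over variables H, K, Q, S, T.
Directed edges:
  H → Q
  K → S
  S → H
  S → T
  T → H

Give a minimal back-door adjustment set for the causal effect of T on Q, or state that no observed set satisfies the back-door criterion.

T→Q: minimal back-door set {S}.

desc(T)\{T}={H,Q}; candidates ⊆ {K,S}.
size 0: {}; under {} T still reaches {H,K,Q,S} ∋ Q.
{S}: T⊥Q given {S} in G with T→· removed — back-door holds.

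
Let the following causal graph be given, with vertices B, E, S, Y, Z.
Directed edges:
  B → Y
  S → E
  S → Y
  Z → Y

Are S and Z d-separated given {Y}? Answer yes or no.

No — S and Z are d-connected given {Y}.

Bayes-Ball from S | {Y} reaches {B,E,Z}.
Z ∈ reach(S|{Y}) ⇒ S ⊥̸ Z | {Y}.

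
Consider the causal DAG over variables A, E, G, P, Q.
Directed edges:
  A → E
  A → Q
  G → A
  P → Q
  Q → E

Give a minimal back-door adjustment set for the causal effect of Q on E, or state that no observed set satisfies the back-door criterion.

Q→E: minimal back-door set {A}.

desc(Q)\{Q}={E}; candidates ⊆ {A,G,P}.
size 0: {}; under {} Q still reaches {A,E,G,P} ∋ E.
{A}: Q⊥E given {A} in G with Q→· removed — back-door holds.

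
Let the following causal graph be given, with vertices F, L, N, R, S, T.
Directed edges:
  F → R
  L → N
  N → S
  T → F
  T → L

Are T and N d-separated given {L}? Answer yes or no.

Bayes-Ball from T | {L} reaches {F,R}.
N ∉ reach(T|{L}) ⇒ T ⊥ N | {L}.

Yes — T ⊥ N | {L}.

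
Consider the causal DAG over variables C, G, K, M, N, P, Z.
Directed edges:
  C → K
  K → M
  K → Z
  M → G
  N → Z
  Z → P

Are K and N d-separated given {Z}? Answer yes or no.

Bayes-Ball from K | {Z} reaches {C,G,M,N}.
N ∈ reach(K|{Z}) ⇒ K ⊥̸ N | {Z}.

No — K and N are d-connected given {Z}.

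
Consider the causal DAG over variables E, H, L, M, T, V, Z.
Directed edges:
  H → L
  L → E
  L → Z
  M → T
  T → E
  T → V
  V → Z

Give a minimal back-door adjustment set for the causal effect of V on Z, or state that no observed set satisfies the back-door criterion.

desc(V)\{V}={Z}; candidates ⊆ {E,H,L,M,T}.
∅: V⊥Z given ∅ in G with V→· removed — back-door holds.

V→Z: minimal back-door set ∅.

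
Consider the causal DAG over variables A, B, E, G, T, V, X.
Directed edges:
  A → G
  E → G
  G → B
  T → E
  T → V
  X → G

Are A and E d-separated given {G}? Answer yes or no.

Bayes-Ball from A | {G} reaches {E,T,V,X}.
E ∈ reach(A|{G}) ⇒ A ⊥̸ E | {G}.

No — A and E are d-connected given {G}.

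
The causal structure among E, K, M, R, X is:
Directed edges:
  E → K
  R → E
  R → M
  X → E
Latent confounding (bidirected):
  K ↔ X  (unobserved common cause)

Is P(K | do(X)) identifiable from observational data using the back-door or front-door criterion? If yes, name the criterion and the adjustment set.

P(K|do(X)): frontdoor, adjust for {E}.

desc(X)\{X}={E,K}; candidates ⊆ {M,R}.
X↔K: latent back-door arc(s) into X.
size 0: {}; under {} X still reaches {K} ∋ K.
size 1: {M}, {R}; under {M} X still reaches {K} ∋ K.
size 2: {M,R}; under {M,R} X still reaches {K} ∋ K.
X↔K cannot be blocked by any observed set — no back-door set.
{E}: (i) intercepts every directed X→K path; (ii) no back-door X→{E}; (iii) {X} blocks every back-door {E}→K. Front-door holds.
P(K|do(X)) = Σ_{E} P(E|X) Σ_{X'} P(K|E,X')P(X').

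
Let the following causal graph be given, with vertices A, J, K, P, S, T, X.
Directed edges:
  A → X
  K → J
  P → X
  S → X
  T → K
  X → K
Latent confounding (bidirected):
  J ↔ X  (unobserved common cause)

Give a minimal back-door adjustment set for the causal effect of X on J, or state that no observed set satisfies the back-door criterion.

desc(X)\{X}={J,K}; candidates ⊆ {A,P,S,T}.
X↔J: latent back-door arc(s) into X.
size 0: {}; under {} X still reaches {A,J,P,S} ∋ J.
size 1: {A}, {P}, {S} …(+1); under {A} X still reaches {J,P,S} ∋ J.
size 2: {A,P}, {A,S}, {A,T} …(+3); under {A,P} X still reaches {J,S} ∋ J.
X↔J cannot be blocked by any observed set — no back-door set.

X→J: no observed back-door set.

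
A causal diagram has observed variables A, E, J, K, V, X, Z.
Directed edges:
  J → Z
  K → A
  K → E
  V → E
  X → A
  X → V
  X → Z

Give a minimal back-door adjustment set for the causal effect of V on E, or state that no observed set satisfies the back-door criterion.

V→E: minimal back-door set ∅.

desc(V)\{V}={E}; candidates ⊆ {A,J,K,X,Z}.
∅: V⊥E given ∅ in G with V→· removed — back-door holds.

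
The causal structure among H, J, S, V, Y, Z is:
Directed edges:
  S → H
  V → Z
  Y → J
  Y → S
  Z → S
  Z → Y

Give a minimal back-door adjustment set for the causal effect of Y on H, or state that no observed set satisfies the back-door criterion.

Y→H: minimal back-door set {Z}.

desc(Y)\{Y}={H,J,S}; candidates ⊆ {V,Z}.
size 0: {}; under {} Y still reaches {H,S,V,Z} ∋ H.
{Z}: Y⊥H given {Z} in G with Y→· removed — back-door holds.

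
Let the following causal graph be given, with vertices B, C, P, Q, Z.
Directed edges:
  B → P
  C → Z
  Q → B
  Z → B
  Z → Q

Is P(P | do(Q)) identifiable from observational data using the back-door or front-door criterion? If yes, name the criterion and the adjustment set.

desc(Q)\{Q}={B,P}; candidates ⊆ {C,Z}.
size 0: {}; under {} Q still reaches {B,C,P,Z} ∋ P.
{Z}: Q⊥P given {Z} in G with Q→· removed — back-door holds.
P(P|do(Q)) = Σ_{Z} P(P|Q,Z)·P(Z).

P(P|do(Q)): backdoor, adjust for {Z}.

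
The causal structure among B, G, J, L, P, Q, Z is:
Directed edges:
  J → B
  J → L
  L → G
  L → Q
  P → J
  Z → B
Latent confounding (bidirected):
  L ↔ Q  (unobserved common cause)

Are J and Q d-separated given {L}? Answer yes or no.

Bayes-Ball from J | {L} reaches {B,P,Q}.
Q ∈ reach(J|{L}) ⇒ J ⊥̸ Q | {L}.

No — J and Q are d-connected given {L}.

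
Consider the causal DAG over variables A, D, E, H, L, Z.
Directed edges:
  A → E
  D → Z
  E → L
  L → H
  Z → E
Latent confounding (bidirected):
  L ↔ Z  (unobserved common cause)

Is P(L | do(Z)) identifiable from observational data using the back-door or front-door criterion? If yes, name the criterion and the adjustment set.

P(L|do(Z)): frontdoor, adjust for {E}.

desc(Z)\{Z}={E,H,L}; candidates ⊆ {A,D}.
Z↔L: latent back-door arc(s) into Z.
size 0: {}; under {} Z still reaches {D,H,L} ∋ L.
size 1: {A}, {D}; under {A} Z still reaches {D,H,L} ∋ L.
size 2: {A,D}; under {A,D} Z still reaches {H,L} ∋ L.
Z↔L cannot be blocked by any observed set — no back-door set.
{E}: (i) intercepts every directed Z→L path; (ii) no back-door Z→{E}; (iii) {Z} blocks every back-door {E}→L. Front-door holds.
P(L|do(Z)) = Σ_{E} P(E|Z) Σ_{Z'} P(L|E,Z')P(Z').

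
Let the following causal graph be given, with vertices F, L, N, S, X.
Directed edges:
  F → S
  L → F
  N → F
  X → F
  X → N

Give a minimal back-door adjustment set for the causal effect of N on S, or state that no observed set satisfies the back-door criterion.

N→S: minimal back-door set {X}.

desc(N)\{N}={F,S}; candidates ⊆ {L,X}.
size 0: {}; under {} N still reaches {F,S,X} ∋ S.
{X}: N⊥S given {X} in G with N→· removed — back-door holds.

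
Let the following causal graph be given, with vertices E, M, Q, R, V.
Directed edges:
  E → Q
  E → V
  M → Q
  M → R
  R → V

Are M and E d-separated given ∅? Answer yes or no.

Yes — M ⊥ E | ∅.

Bayes-Ball from M | ∅ reaches {Q,R,V}.
E ∉ reach(M|∅) ⇒ M ⊥ E | ∅.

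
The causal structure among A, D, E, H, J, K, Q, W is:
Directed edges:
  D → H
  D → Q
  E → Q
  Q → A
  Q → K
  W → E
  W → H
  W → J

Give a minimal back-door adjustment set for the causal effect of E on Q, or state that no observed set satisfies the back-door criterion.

desc(E)\{E}={A,K,Q}; candidates ⊆ {D,H,J,W}.
∅: E⊥Q given ∅ in G with E→· removed — back-door holds.

E→Q: minimal back-door set ∅.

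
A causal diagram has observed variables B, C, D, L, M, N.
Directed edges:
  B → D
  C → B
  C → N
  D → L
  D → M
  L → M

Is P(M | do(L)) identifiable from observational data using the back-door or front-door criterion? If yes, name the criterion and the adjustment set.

desc(L)\{L}={M}; candidates ⊆ {B,C,D,N}.
size 0: {}; under {} L still reaches {B,C,D,M,N} ∋ M.
{D}: L⊥M given {D} in G with L→· removed — back-door holds.
P(M|do(L)) = Σ_{D} P(M|L,D)·P(D).

P(M|do(L)): backdoor, adjust for {D}.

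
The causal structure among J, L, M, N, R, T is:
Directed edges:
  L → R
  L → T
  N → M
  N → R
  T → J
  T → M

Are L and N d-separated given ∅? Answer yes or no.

Yes — L ⊥ N | ∅.

Bayes-Ball from L | ∅ reaches {J,M,R,T}.
N ∉ reach(L|∅) ⇒ L ⊥ N | ∅.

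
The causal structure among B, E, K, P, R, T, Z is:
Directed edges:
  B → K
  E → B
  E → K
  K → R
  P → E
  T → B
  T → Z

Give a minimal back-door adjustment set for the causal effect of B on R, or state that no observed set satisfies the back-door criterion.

B→R: minimal back-door set {E}.

desc(B)\{B}={K,R}; candidates ⊆ {E,P,T,Z}.
size 0: {}; under {} B still reaches {E,K,P,R,T,Z} ∋ R.
{E}: B⊥R given {E} in G with B→· removed — back-door holds.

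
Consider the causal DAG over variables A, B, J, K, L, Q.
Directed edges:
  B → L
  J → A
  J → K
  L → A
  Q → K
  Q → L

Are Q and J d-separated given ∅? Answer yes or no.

Bayes-Ball from Q | ∅ reaches {A,K,L}.
J ∉ reach(Q|∅) ⇒ Q ⊥ J | ∅.

Yes — Q ⊥ J | ∅.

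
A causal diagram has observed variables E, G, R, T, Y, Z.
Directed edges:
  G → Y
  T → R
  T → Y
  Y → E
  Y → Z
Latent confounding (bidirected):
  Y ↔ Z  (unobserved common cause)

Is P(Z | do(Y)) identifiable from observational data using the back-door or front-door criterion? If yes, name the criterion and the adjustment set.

P(Z|do(Y)): not identifiable (no BD/FD set).

desc(Y)\{Y}={E,Z}; candidates ⊆ {G,R,T}.
Y↔Z: latent back-door arc(s) into Y.
size 0: {}; under {} Y still reaches {G,R,T,Z} ∋ Z.
size 1: {G}, {R}, {T}; under {G} Y still reaches {R,T,Z} ∋ Z.
size 2: {G,R}, {G,T}, {R,T}; under {G,R} Y still reaches {T,Z} ∋ Z.
Y↔Z cannot be blocked by any observed set — no back-door set.
No mediator lies on a directed Y→…→Z path.
Neither criterion identifies P(Z|do(Y)) in this graph.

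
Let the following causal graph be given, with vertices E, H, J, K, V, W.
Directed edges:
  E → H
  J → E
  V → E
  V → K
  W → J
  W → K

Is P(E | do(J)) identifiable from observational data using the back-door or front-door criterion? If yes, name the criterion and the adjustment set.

P(E|do(J)): backdoor, adjust for ∅.

desc(J)\{J}={E,H}; candidates ⊆ {K,V,W}.
∅: J⊥E given ∅ in G with J→· removed — back-door holds.
P(E|do(J)) = P(E|J) — no adjustment needed.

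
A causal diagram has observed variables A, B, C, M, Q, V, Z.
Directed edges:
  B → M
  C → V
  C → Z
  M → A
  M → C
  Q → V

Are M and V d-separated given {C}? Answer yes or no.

Bayes-Ball from M | {C} reaches {A,B}.
V ∉ reach(M|{C}) ⇒ M ⊥ V | {C}.

Yes — M ⊥ V | {C}.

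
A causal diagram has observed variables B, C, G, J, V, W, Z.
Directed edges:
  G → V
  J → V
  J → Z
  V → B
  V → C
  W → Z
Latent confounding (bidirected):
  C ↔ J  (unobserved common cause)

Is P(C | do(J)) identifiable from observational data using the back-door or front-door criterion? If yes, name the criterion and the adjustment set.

desc(J)\{J}={B,C,V,Z}; candidates ⊆ {G,W}.
J↔C: latent back-door arc(s) into J.
size 0: {}; under {} J still reaches {C} ∋ C.
size 1: {G}, {W}; under {G} J still reaches {C} ∋ C.
size 2: {G,W}; under {G,W} J still reaches {C} ∋ C.
J↔C cannot be blocked by any observed set — no back-door set.
{V}: (i) intercepts every directed J→C path; (ii) no back-door J→{V}; (iii) {J} blocks every back-door {V}→C. Front-door holds.
P(C|do(J)) = Σ_{V} P(V|J) Σ_{J'} P(C|V,J')P(J').

P(C|do(J)): frontdoor, adjust for {V}.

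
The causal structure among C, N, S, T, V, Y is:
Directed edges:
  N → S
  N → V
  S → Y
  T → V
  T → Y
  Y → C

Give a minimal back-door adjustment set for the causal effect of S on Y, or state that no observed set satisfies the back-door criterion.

desc(S)\{S}={C,Y}; candidates ⊆ {N,T,V}.
∅: S⊥Y given ∅ in G with S→· removed — back-door holds.

S→Y: minimal back-door set ∅.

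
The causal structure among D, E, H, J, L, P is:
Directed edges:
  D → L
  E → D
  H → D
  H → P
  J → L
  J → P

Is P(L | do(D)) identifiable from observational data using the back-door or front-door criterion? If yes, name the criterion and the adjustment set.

desc(D)\{D}={L}; candidates ⊆ {E,H,J,P}.
∅: D⊥L given ∅ in G with D→· removed — back-door holds.
P(L|do(D)) = P(L|D) — no adjustment needed.

P(L|do(D)): backdoor, adjust for ∅.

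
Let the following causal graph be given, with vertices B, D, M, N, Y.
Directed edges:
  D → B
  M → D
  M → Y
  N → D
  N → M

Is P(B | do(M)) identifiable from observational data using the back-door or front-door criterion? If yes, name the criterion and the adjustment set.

desc(M)\{M}={B,D,Y}; candidates ⊆ {N}.
size 0: {}; under {} M still reaches {B,D,N} ∋ B.
{N}: M⊥B given {N} in G with M→· removed — back-door holds.
P(B|do(M)) = Σ_{N} P(B|M,N)·P(N).

P(B|do(M)): backdoor, adjust for {N}.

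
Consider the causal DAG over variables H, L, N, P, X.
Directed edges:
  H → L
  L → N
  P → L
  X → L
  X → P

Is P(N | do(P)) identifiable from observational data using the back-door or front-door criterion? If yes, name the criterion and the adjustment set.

P(N|do(P)): backdoor, adjust for {X}.

desc(P)\{P}={L,N}; candidates ⊆ {H,X}.
size 0: {}; under {} P still reaches {L,N,X} ∋ N.
{X}: P⊥N given {X} in G with P→· removed — back-door holds.
P(N|do(P)) = Σ_{X} P(N|P,X)·P(X).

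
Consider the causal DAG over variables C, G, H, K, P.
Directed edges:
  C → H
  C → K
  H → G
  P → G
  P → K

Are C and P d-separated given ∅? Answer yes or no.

Yes — C ⊥ P | ∅.

Bayes-Ball from C | ∅ reaches {G,H,K}.
P ∉ reach(C|∅) ⇒ C ⊥ P | ∅.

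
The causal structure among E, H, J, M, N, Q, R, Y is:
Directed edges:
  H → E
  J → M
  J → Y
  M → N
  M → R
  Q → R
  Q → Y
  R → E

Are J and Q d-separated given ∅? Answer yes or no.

Bayes-Ball from J | ∅ reaches {E,M,N,R,Y}.
Q ∉ reach(J|∅) ⇒ J ⊥ Q | ∅.

Yes — J ⊥ Q | ∅.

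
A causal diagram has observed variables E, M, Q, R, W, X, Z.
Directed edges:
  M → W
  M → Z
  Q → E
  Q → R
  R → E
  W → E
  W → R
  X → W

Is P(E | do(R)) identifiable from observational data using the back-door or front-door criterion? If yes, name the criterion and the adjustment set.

P(E|do(R)): backdoor, adjust for {Q, W}.

desc(R)\{R}={E}; candidates ⊆ {M,Q,W,X,Z}.
size 0: {}; under {} R still reaches {E,M,Q,W,X,Z} ∋ E.
size 1: {M}, {Q}, {W} …(+2); under {M} R still reaches {E,Q,W,X} ∋ E.
{Q,W}: R⊥E given {Q,W} in G with R→· removed — back-door holds.
P(E|do(R)) = Σ_{Q,W} P(E|R,Q,W)·P(Q,W).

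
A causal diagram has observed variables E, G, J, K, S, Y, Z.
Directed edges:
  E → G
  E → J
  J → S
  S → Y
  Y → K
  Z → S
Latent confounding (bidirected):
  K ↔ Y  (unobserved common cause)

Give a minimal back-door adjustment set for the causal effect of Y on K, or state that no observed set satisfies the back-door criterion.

Y→K: no observed back-door set.

desc(Y)\{Y}={K}; candidates ⊆ {E,G,J,S,Z}.
Y↔K: latent back-door arc(s) into Y.
size 0: {}; under {} Y still reaches {E,G,J,K,S,Z} ∋ K.
size 1: {E}, {G}, {J} …(+2); under {E} Y still reaches {J,K,S,Z} ∋ K.
size 2: {E,G}, {E,J}, {E,S} …(+7); under {E,G} Y still reaches {J,K,S,Z} ∋ K.
Y↔K cannot be blocked by any observed set — no back-door set.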